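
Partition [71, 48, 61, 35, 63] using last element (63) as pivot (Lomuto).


Pivot: 63
  48 <= 63: swap -> [48, 71, 61, 35, 63]
  61 <= 63: swap -> [48, 61, 71, 35, 63]
  35 <= 63: swap -> [48, 61, 35, 71, 63]
Place pivot at 3: [48, 61, 35, 63, 71]

Partitioned: [48, 61, 35, 63, 71]


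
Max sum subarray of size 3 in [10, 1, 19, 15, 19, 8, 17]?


[0:3]: 30
[1:4]: 35
[2:5]: 53
[3:6]: 42
[4:7]: 44

Max: 53 at [2:5]


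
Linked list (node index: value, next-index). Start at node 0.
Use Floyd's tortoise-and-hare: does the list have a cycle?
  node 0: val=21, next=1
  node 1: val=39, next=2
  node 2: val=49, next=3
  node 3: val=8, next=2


Floyd's tortoise (slow, +1) and hare (fast, +2):
  init: slow=0, fast=0
  step 1: slow=1, fast=2
  step 2: slow=2, fast=2
  slow == fast at node 2: cycle detected

Cycle: yes


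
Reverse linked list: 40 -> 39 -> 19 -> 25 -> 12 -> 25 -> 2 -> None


Step 1: curr=40, set curr.next=prev(None) | reversed so far: 40
Step 2: curr=39, set curr.next=prev(40) | reversed so far: 39 -> 40
Step 3: curr=19, set curr.next=prev(39) | reversed so far: 19 -> 39 -> 40
Step 4: curr=25, set curr.next=prev(19) | reversed so far: 25 -> 19 -> 39 -> 40
Step 5: curr=12, set curr.next=prev(25) | reversed so far: 12 -> 25 -> 19 -> 39 -> 40
Step 6: curr=25, set curr.next=prev(12) | reversed so far: 25 -> 12 -> 25 -> 19 -> 39 -> 40
Step 7: curr=2, set curr.next=prev(25) | reversed so far: 2 -> 25 -> 12 -> 25 -> 19 -> 39 -> 40

2 -> 25 -> 12 -> 25 -> 19 -> 39 -> 40 -> None


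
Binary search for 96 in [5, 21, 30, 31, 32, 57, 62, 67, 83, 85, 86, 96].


Step 1: lo=0, hi=11, mid=5, val=57
Step 2: lo=6, hi=11, mid=8, val=83
Step 3: lo=9, hi=11, mid=10, val=86
Step 4: lo=11, hi=11, mid=11, val=96

Found at index 11


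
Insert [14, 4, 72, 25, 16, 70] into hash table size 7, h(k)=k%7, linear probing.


Insert 14: h=0 -> slot 0
Insert 4: h=4 -> slot 4
Insert 72: h=2 -> slot 2
Insert 25: h=4, 1 probes -> slot 5
Insert 16: h=2, 1 probes -> slot 3
Insert 70: h=0, 1 probes -> slot 1

Table: [14, 70, 72, 16, 4, 25, None]


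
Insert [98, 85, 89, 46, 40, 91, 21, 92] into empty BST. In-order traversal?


Insert 98: root
Insert 85: L from 98
Insert 89: L from 98 -> R from 85
Insert 46: L from 98 -> L from 85
Insert 40: L from 98 -> L from 85 -> L from 46
Insert 91: L from 98 -> R from 85 -> R from 89
Insert 21: L from 98 -> L from 85 -> L from 46 -> L from 40
Insert 92: L from 98 -> R from 85 -> R from 89 -> R from 91

In-order: [21, 40, 46, 85, 89, 91, 92, 98]


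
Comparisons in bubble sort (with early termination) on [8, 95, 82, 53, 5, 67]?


Algorithm: bubble sort (with early termination)
Input: [8, 95, 82, 53, 5, 67]
Sorted: [5, 8, 53, 67, 82, 95]

15


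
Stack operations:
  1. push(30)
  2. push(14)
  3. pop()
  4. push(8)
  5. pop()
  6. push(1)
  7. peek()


push(30) -> [30]
push(14) -> [30, 14]
pop()->14, [30]
push(8) -> [30, 8]
pop()->8, [30]
push(1) -> [30, 1]
peek()->1

Final stack: [30, 1]


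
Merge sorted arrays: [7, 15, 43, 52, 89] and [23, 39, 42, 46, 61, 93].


Take 7 from A
Take 15 from A
Take 23 from B
Take 39 from B
Take 42 from B
Take 43 from A
Take 46 from B
Take 52 from A
Take 61 from B
Take 89 from A

Merged: [7, 15, 23, 39, 42, 43, 46, 52, 61, 89, 93]


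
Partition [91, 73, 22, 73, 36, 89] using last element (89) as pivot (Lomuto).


Pivot: 89
  73 <= 89: swap -> [73, 91, 22, 73, 36, 89]
  22 <= 89: swap -> [73, 22, 91, 73, 36, 89]
  73 <= 89: swap -> [73, 22, 73, 91, 36, 89]
  36 <= 89: swap -> [73, 22, 73, 36, 91, 89]
Place pivot at 4: [73, 22, 73, 36, 89, 91]

Partitioned: [73, 22, 73, 36, 89, 91]


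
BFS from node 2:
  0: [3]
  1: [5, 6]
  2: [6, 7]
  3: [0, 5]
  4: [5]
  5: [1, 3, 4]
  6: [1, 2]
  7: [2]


Visit 2, enqueue [6, 7]
Visit 6, enqueue [1]
Visit 7, enqueue []
Visit 1, enqueue [5]
Visit 5, enqueue [3, 4]
Visit 3, enqueue [0]
Visit 4, enqueue []
Visit 0, enqueue []

BFS order: [2, 6, 7, 1, 5, 3, 4, 0]


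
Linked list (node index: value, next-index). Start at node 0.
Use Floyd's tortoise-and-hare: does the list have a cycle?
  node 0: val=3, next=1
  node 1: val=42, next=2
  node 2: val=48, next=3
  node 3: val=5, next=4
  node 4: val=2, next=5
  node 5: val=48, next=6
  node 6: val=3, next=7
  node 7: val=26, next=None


Floyd's tortoise (slow, +1) and hare (fast, +2):
  init: slow=0, fast=0
  step 1: slow=1, fast=2
  step 2: slow=2, fast=4
  step 3: slow=3, fast=6
  step 4: fast 6->7->None, no cycle

Cycle: no


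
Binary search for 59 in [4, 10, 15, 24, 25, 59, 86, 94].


Step 1: lo=0, hi=7, mid=3, val=24
Step 2: lo=4, hi=7, mid=5, val=59

Found at index 5


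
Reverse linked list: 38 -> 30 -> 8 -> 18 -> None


Step 1: curr=38, set curr.next=prev(None) | reversed so far: 38
Step 2: curr=30, set curr.next=prev(38) | reversed so far: 30 -> 38
Step 3: curr=8, set curr.next=prev(30) | reversed so far: 8 -> 30 -> 38
Step 4: curr=18, set curr.next=prev(8) | reversed so far: 18 -> 8 -> 30 -> 38

18 -> 8 -> 30 -> 38 -> None


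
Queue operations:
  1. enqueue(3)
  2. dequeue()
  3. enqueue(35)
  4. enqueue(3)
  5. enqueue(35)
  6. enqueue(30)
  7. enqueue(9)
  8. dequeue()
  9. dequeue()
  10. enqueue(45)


enqueue(3) -> [3]
dequeue()->3, []
enqueue(35) -> [35]
enqueue(3) -> [35, 3]
enqueue(35) -> [35, 3, 35]
enqueue(30) -> [35, 3, 35, 30]
enqueue(9) -> [35, 3, 35, 30, 9]
dequeue()->35, [3, 35, 30, 9]
dequeue()->3, [35, 30, 9]
enqueue(45) -> [35, 30, 9, 45]

Final queue: [35, 30, 9, 45]


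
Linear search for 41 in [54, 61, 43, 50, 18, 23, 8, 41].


i=0: 54!=41
i=1: 61!=41
i=2: 43!=41
i=3: 50!=41
i=4: 18!=41
i=5: 23!=41
i=6: 8!=41
i=7: 41==41 found!

Found at 7, 8 comps


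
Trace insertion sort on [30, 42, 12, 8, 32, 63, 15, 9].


Initial: [30, 42, 12, 8, 32, 63, 15, 9]
Insert 42: [30, 42, 12, 8, 32, 63, 15, 9]
Insert 12: [12, 30, 42, 8, 32, 63, 15, 9]
Insert 8: [8, 12, 30, 42, 32, 63, 15, 9]
Insert 32: [8, 12, 30, 32, 42, 63, 15, 9]
Insert 63: [8, 12, 30, 32, 42, 63, 15, 9]
Insert 15: [8, 12, 15, 30, 32, 42, 63, 9]
Insert 9: [8, 9, 12, 15, 30, 32, 42, 63]

Sorted: [8, 9, 12, 15, 30, 32, 42, 63]


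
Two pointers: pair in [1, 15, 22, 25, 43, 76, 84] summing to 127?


lo=0(1)+hi=6(84)=85
lo=1(15)+hi=6(84)=99
lo=2(22)+hi=6(84)=106
lo=3(25)+hi=6(84)=109
lo=4(43)+hi=6(84)=127

Yes: 43+84=127


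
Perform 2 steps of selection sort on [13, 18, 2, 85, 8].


Initial: [13, 18, 2, 85, 8]
Step 1: min=2 at 2
  Swap: [2, 18, 13, 85, 8]
Step 2: min=8 at 4
  Swap: [2, 8, 13, 85, 18]

After 2 steps: [2, 8, 13, 85, 18]


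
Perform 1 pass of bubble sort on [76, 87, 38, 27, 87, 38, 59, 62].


Initial: [76, 87, 38, 27, 87, 38, 59, 62]
Pass 1: [76, 38, 27, 87, 38, 59, 62, 87] (5 swaps)

After 1 pass: [76, 38, 27, 87, 38, 59, 62, 87]


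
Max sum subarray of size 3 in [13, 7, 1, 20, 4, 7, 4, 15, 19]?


[0:3]: 21
[1:4]: 28
[2:5]: 25
[3:6]: 31
[4:7]: 15
[5:8]: 26
[6:9]: 38

Max: 38 at [6:9]


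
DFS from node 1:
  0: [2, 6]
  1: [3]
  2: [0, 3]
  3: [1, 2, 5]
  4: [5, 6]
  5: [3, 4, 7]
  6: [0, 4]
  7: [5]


Visit 1, push [3]
Visit 3, push [5, 2]
Visit 2, push [0]
Visit 0, push [6]
Visit 6, push [4]
Visit 4, push [5]
Visit 5, push [7]
Visit 7, push []

DFS order: [1, 3, 2, 0, 6, 4, 5, 7]


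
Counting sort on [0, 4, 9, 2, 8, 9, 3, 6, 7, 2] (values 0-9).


Input: [0, 4, 9, 2, 8, 9, 3, 6, 7, 2]
Counts: [1, 0, 2, 1, 1, 0, 1, 1, 1, 2]

Sorted: [0, 2, 2, 3, 4, 6, 7, 8, 9, 9]


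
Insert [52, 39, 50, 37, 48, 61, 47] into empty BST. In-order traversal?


Insert 52: root
Insert 39: L from 52
Insert 50: L from 52 -> R from 39
Insert 37: L from 52 -> L from 39
Insert 48: L from 52 -> R from 39 -> L from 50
Insert 61: R from 52
Insert 47: L from 52 -> R from 39 -> L from 50 -> L from 48

In-order: [37, 39, 47, 48, 50, 52, 61]


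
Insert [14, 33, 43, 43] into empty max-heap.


Insert 14: [14]
Insert 33: [33, 14]
Insert 43: [43, 14, 33]
Insert 43: [43, 43, 33, 14]

Final heap: [43, 43, 33, 14]


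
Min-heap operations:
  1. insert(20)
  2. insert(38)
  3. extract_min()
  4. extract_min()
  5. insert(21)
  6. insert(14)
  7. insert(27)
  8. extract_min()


insert(20) -> [20]
insert(38) -> [20, 38]
extract_min()->20, [38]
extract_min()->38, []
insert(21) -> [21]
insert(14) -> [14, 21]
insert(27) -> [14, 21, 27]
extract_min()->14, [21, 27]

Final heap: [21, 27]


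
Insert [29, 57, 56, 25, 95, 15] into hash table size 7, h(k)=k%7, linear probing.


Insert 29: h=1 -> slot 1
Insert 57: h=1, 1 probes -> slot 2
Insert 56: h=0 -> slot 0
Insert 25: h=4 -> slot 4
Insert 95: h=4, 1 probes -> slot 5
Insert 15: h=1, 2 probes -> slot 3

Table: [56, 29, 57, 15, 25, 95, None]


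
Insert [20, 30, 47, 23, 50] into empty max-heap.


Insert 20: [20]
Insert 30: [30, 20]
Insert 47: [47, 20, 30]
Insert 23: [47, 23, 30, 20]
Insert 50: [50, 47, 30, 20, 23]

Final heap: [50, 47, 30, 20, 23]


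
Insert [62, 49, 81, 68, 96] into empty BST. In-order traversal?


Insert 62: root
Insert 49: L from 62
Insert 81: R from 62
Insert 68: R from 62 -> L from 81
Insert 96: R from 62 -> R from 81

In-order: [49, 62, 68, 81, 96]


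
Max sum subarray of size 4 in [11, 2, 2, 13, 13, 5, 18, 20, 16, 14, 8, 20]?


[0:4]: 28
[1:5]: 30
[2:6]: 33
[3:7]: 49
[4:8]: 56
[5:9]: 59
[6:10]: 68
[7:11]: 58
[8:12]: 58

Max: 68 at [6:10]


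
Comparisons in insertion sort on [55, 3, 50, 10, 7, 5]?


Algorithm: insertion sort
Input: [55, 3, 50, 10, 7, 5]
Sorted: [3, 5, 7, 10, 50, 55]

15


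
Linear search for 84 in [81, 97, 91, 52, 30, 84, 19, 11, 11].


i=0: 81!=84
i=1: 97!=84
i=2: 91!=84
i=3: 52!=84
i=4: 30!=84
i=5: 84==84 found!

Found at 5, 6 comps


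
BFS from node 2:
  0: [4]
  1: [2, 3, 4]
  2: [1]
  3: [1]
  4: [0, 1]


Visit 2, enqueue [1]
Visit 1, enqueue [3, 4]
Visit 3, enqueue []
Visit 4, enqueue [0]
Visit 0, enqueue []

BFS order: [2, 1, 3, 4, 0]


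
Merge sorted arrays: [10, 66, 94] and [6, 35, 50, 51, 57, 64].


Take 6 from B
Take 10 from A
Take 35 from B
Take 50 from B
Take 51 from B
Take 57 from B
Take 64 from B

Merged: [6, 10, 35, 50, 51, 57, 64, 66, 94]


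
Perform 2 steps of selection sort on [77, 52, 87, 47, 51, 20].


Initial: [77, 52, 87, 47, 51, 20]
Step 1: min=20 at 5
  Swap: [20, 52, 87, 47, 51, 77]
Step 2: min=47 at 3
  Swap: [20, 47, 87, 52, 51, 77]

After 2 steps: [20, 47, 87, 52, 51, 77]


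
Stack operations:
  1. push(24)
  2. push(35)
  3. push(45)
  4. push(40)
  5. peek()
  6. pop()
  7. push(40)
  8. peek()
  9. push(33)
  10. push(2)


push(24) -> [24]
push(35) -> [24, 35]
push(45) -> [24, 35, 45]
push(40) -> [24, 35, 45, 40]
peek()->40
pop()->40, [24, 35, 45]
push(40) -> [24, 35, 45, 40]
peek()->40
push(33) -> [24, 35, 45, 40, 33]
push(2) -> [24, 35, 45, 40, 33, 2]

Final stack: [24, 35, 45, 40, 33, 2]


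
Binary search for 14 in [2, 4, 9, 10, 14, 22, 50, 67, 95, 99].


Step 1: lo=0, hi=9, mid=4, val=14

Found at index 4


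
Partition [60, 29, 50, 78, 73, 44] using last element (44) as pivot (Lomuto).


Pivot: 44
  29 <= 44: swap -> [29, 60, 50, 78, 73, 44]
Place pivot at 1: [29, 44, 50, 78, 73, 60]

Partitioned: [29, 44, 50, 78, 73, 60]


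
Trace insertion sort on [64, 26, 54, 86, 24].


Initial: [64, 26, 54, 86, 24]
Insert 26: [26, 64, 54, 86, 24]
Insert 54: [26, 54, 64, 86, 24]
Insert 86: [26, 54, 64, 86, 24]
Insert 24: [24, 26, 54, 64, 86]

Sorted: [24, 26, 54, 64, 86]


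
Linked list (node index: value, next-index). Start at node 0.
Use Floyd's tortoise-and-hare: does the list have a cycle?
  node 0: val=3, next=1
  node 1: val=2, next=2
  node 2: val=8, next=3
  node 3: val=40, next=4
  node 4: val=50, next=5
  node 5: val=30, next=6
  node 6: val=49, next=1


Floyd's tortoise (slow, +1) and hare (fast, +2):
  init: slow=0, fast=0
  step 1: slow=1, fast=2
  step 2: slow=2, fast=4
  step 3: slow=3, fast=6
  step 4: slow=4, fast=2
  step 5: slow=5, fast=4
  step 6: slow=6, fast=6
  slow == fast at node 6: cycle detected

Cycle: yes


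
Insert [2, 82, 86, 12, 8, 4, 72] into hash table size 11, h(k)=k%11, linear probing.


Insert 2: h=2 -> slot 2
Insert 82: h=5 -> slot 5
Insert 86: h=9 -> slot 9
Insert 12: h=1 -> slot 1
Insert 8: h=8 -> slot 8
Insert 4: h=4 -> slot 4
Insert 72: h=6 -> slot 6

Table: [None, 12, 2, None, 4, 82, 72, None, 8, 86, None]


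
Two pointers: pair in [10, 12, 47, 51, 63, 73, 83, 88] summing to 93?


lo=0(10)+hi=7(88)=98
lo=0(10)+hi=6(83)=93

Yes: 10+83=93


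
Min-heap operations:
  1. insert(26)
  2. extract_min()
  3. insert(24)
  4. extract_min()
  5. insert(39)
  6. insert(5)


insert(26) -> [26]
extract_min()->26, []
insert(24) -> [24]
extract_min()->24, []
insert(39) -> [39]
insert(5) -> [5, 39]

Final heap: [5, 39]


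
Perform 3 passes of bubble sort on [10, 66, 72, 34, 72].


Initial: [10, 66, 72, 34, 72]
Pass 1: [10, 66, 34, 72, 72] (1 swaps)
Pass 2: [10, 34, 66, 72, 72] (1 swaps)
Pass 3: [10, 34, 66, 72, 72] (0 swaps)

After 3 passes: [10, 34, 66, 72, 72]


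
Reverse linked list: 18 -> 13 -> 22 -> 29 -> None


Step 1: curr=18, set curr.next=prev(None) | reversed so far: 18
Step 2: curr=13, set curr.next=prev(18) | reversed so far: 13 -> 18
Step 3: curr=22, set curr.next=prev(13) | reversed so far: 22 -> 13 -> 18
Step 4: curr=29, set curr.next=prev(22) | reversed so far: 29 -> 22 -> 13 -> 18

29 -> 22 -> 13 -> 18 -> None


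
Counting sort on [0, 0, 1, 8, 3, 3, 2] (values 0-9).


Input: [0, 0, 1, 8, 3, 3, 2]
Counts: [2, 1, 1, 2, 0, 0, 0, 0, 1, 0]

Sorted: [0, 0, 1, 2, 3, 3, 8]


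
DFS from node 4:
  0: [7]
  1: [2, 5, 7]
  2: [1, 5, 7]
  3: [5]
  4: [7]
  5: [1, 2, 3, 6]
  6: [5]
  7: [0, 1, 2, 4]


Visit 4, push [7]
Visit 7, push [2, 1, 0]
Visit 0, push []
Visit 1, push [5, 2]
Visit 2, push [5]
Visit 5, push [6, 3]
Visit 3, push []
Visit 6, push []

DFS order: [4, 7, 0, 1, 2, 5, 3, 6]


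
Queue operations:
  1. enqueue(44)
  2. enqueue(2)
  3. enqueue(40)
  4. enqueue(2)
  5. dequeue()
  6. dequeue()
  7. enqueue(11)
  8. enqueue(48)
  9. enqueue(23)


enqueue(44) -> [44]
enqueue(2) -> [44, 2]
enqueue(40) -> [44, 2, 40]
enqueue(2) -> [44, 2, 40, 2]
dequeue()->44, [2, 40, 2]
dequeue()->2, [40, 2]
enqueue(11) -> [40, 2, 11]
enqueue(48) -> [40, 2, 11, 48]
enqueue(23) -> [40, 2, 11, 48, 23]

Final queue: [40, 2, 11, 48, 23]


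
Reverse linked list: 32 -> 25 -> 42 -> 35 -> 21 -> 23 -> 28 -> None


Step 1: curr=32, set curr.next=prev(None) | reversed so far: 32
Step 2: curr=25, set curr.next=prev(32) | reversed so far: 25 -> 32
Step 3: curr=42, set curr.next=prev(25) | reversed so far: 42 -> 25 -> 32
Step 4: curr=35, set curr.next=prev(42) | reversed so far: 35 -> 42 -> 25 -> 32
Step 5: curr=21, set curr.next=prev(35) | reversed so far: 21 -> 35 -> 42 -> 25 -> 32
Step 6: curr=23, set curr.next=prev(21) | reversed so far: 23 -> 21 -> 35 -> 42 -> 25 -> 32
Step 7: curr=28, set curr.next=prev(23) | reversed so far: 28 -> 23 -> 21 -> 35 -> 42 -> 25 -> 32

28 -> 23 -> 21 -> 35 -> 42 -> 25 -> 32 -> None


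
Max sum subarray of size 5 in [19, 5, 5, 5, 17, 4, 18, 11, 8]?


[0:5]: 51
[1:6]: 36
[2:7]: 49
[3:8]: 55
[4:9]: 58

Max: 58 at [4:9]


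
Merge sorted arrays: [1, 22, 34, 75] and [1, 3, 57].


Take 1 from A
Take 1 from B
Take 3 from B
Take 22 from A
Take 34 from A
Take 57 from B

Merged: [1, 1, 3, 22, 34, 57, 75]


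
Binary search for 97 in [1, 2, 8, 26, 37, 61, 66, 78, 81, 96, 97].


Step 1: lo=0, hi=10, mid=5, val=61
Step 2: lo=6, hi=10, mid=8, val=81
Step 3: lo=9, hi=10, mid=9, val=96
Step 4: lo=10, hi=10, mid=10, val=97

Found at index 10


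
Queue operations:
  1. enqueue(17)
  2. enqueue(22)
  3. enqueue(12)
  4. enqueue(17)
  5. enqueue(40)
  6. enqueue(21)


enqueue(17) -> [17]
enqueue(22) -> [17, 22]
enqueue(12) -> [17, 22, 12]
enqueue(17) -> [17, 22, 12, 17]
enqueue(40) -> [17, 22, 12, 17, 40]
enqueue(21) -> [17, 22, 12, 17, 40, 21]

Final queue: [17, 22, 12, 17, 40, 21]


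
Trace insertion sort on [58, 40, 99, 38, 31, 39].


Initial: [58, 40, 99, 38, 31, 39]
Insert 40: [40, 58, 99, 38, 31, 39]
Insert 99: [40, 58, 99, 38, 31, 39]
Insert 38: [38, 40, 58, 99, 31, 39]
Insert 31: [31, 38, 40, 58, 99, 39]
Insert 39: [31, 38, 39, 40, 58, 99]

Sorted: [31, 38, 39, 40, 58, 99]


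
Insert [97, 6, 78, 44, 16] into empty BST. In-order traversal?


Insert 97: root
Insert 6: L from 97
Insert 78: L from 97 -> R from 6
Insert 44: L from 97 -> R from 6 -> L from 78
Insert 16: L from 97 -> R from 6 -> L from 78 -> L from 44

In-order: [6, 16, 44, 78, 97]


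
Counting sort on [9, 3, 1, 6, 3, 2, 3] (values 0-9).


Input: [9, 3, 1, 6, 3, 2, 3]
Counts: [0, 1, 1, 3, 0, 0, 1, 0, 0, 1]

Sorted: [1, 2, 3, 3, 3, 6, 9]


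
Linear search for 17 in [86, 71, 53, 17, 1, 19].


i=0: 86!=17
i=1: 71!=17
i=2: 53!=17
i=3: 17==17 found!

Found at 3, 4 comps


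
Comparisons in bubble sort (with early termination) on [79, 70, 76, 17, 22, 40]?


Algorithm: bubble sort (with early termination)
Input: [79, 70, 76, 17, 22, 40]
Sorted: [17, 22, 40, 70, 76, 79]

14


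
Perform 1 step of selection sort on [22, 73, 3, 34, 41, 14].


Initial: [22, 73, 3, 34, 41, 14]
Step 1: min=3 at 2
  Swap: [3, 73, 22, 34, 41, 14]

After 1 step: [3, 73, 22, 34, 41, 14]


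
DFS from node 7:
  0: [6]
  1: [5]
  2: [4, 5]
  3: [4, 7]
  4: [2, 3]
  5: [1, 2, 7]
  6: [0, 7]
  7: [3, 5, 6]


Visit 7, push [6, 5, 3]
Visit 3, push [4]
Visit 4, push [2]
Visit 2, push [5]
Visit 5, push [1]
Visit 1, push []
Visit 6, push [0]
Visit 0, push []

DFS order: [7, 3, 4, 2, 5, 1, 6, 0]


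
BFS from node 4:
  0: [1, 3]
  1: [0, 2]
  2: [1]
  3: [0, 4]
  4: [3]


Visit 4, enqueue [3]
Visit 3, enqueue [0]
Visit 0, enqueue [1]
Visit 1, enqueue [2]
Visit 2, enqueue []

BFS order: [4, 3, 0, 1, 2]


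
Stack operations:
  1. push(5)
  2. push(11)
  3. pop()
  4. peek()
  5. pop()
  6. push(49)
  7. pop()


push(5) -> [5]
push(11) -> [5, 11]
pop()->11, [5]
peek()->5
pop()->5, []
push(49) -> [49]
pop()->49, []

Final stack: []


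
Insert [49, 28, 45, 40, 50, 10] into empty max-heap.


Insert 49: [49]
Insert 28: [49, 28]
Insert 45: [49, 28, 45]
Insert 40: [49, 40, 45, 28]
Insert 50: [50, 49, 45, 28, 40]
Insert 10: [50, 49, 45, 28, 40, 10]

Final heap: [50, 49, 45, 28, 40, 10]


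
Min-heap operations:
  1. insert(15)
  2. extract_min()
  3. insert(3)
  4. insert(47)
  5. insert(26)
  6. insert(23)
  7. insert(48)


insert(15) -> [15]
extract_min()->15, []
insert(3) -> [3]
insert(47) -> [3, 47]
insert(26) -> [3, 47, 26]
insert(23) -> [3, 23, 26, 47]
insert(48) -> [3, 23, 26, 47, 48]

Final heap: [3, 23, 26, 47, 48]


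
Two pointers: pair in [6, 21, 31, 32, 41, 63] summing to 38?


lo=0(6)+hi=5(63)=69
lo=0(6)+hi=4(41)=47
lo=0(6)+hi=3(32)=38

Yes: 6+32=38


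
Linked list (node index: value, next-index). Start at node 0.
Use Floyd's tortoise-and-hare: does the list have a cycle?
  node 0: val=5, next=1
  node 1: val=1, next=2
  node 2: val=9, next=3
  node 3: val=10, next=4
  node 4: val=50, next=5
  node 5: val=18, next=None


Floyd's tortoise (slow, +1) and hare (fast, +2):
  init: slow=0, fast=0
  step 1: slow=1, fast=2
  step 2: slow=2, fast=4
  step 3: fast 4->5->None, no cycle

Cycle: no


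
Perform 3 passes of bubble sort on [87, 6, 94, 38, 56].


Initial: [87, 6, 94, 38, 56]
Pass 1: [6, 87, 38, 56, 94] (3 swaps)
Pass 2: [6, 38, 56, 87, 94] (2 swaps)
Pass 3: [6, 38, 56, 87, 94] (0 swaps)

After 3 passes: [6, 38, 56, 87, 94]


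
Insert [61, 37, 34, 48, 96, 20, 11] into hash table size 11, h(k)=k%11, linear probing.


Insert 61: h=6 -> slot 6
Insert 37: h=4 -> slot 4
Insert 34: h=1 -> slot 1
Insert 48: h=4, 1 probes -> slot 5
Insert 96: h=8 -> slot 8
Insert 20: h=9 -> slot 9
Insert 11: h=0 -> slot 0

Table: [11, 34, None, None, 37, 48, 61, None, 96, 20, None]


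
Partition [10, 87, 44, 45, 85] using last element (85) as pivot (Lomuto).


Pivot: 85
  10 <= 85: advance i (no swap)
  44 <= 85: swap -> [10, 44, 87, 45, 85]
  45 <= 85: swap -> [10, 44, 45, 87, 85]
Place pivot at 3: [10, 44, 45, 85, 87]

Partitioned: [10, 44, 45, 85, 87]


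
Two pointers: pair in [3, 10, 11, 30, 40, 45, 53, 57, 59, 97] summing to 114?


lo=0(3)+hi=9(97)=100
lo=1(10)+hi=9(97)=107
lo=2(11)+hi=9(97)=108
lo=3(30)+hi=9(97)=127
lo=3(30)+hi=8(59)=89
lo=4(40)+hi=8(59)=99
lo=5(45)+hi=8(59)=104
lo=6(53)+hi=8(59)=112
lo=7(57)+hi=8(59)=116

No pair found


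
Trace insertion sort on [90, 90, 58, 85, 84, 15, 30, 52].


Initial: [90, 90, 58, 85, 84, 15, 30, 52]
Insert 90: [90, 90, 58, 85, 84, 15, 30, 52]
Insert 58: [58, 90, 90, 85, 84, 15, 30, 52]
Insert 85: [58, 85, 90, 90, 84, 15, 30, 52]
Insert 84: [58, 84, 85, 90, 90, 15, 30, 52]
Insert 15: [15, 58, 84, 85, 90, 90, 30, 52]
Insert 30: [15, 30, 58, 84, 85, 90, 90, 52]
Insert 52: [15, 30, 52, 58, 84, 85, 90, 90]

Sorted: [15, 30, 52, 58, 84, 85, 90, 90]


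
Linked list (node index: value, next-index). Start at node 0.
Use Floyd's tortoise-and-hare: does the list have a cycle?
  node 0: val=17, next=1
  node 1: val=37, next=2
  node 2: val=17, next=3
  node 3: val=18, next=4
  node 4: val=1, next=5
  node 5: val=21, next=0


Floyd's tortoise (slow, +1) and hare (fast, +2):
  init: slow=0, fast=0
  step 1: slow=1, fast=2
  step 2: slow=2, fast=4
  step 3: slow=3, fast=0
  step 4: slow=4, fast=2
  step 5: slow=5, fast=4
  step 6: slow=0, fast=0
  slow == fast at node 0: cycle detected

Cycle: yes


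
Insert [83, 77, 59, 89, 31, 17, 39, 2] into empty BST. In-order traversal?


Insert 83: root
Insert 77: L from 83
Insert 59: L from 83 -> L from 77
Insert 89: R from 83
Insert 31: L from 83 -> L from 77 -> L from 59
Insert 17: L from 83 -> L from 77 -> L from 59 -> L from 31
Insert 39: L from 83 -> L from 77 -> L from 59 -> R from 31
Insert 2: L from 83 -> L from 77 -> L from 59 -> L from 31 -> L from 17

In-order: [2, 17, 31, 39, 59, 77, 83, 89]


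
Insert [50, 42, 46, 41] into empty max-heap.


Insert 50: [50]
Insert 42: [50, 42]
Insert 46: [50, 42, 46]
Insert 41: [50, 42, 46, 41]

Final heap: [50, 42, 46, 41]


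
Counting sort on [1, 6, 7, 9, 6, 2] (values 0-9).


Input: [1, 6, 7, 9, 6, 2]
Counts: [0, 1, 1, 0, 0, 0, 2, 1, 0, 1]

Sorted: [1, 2, 6, 6, 7, 9]


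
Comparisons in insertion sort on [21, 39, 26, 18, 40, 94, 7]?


Algorithm: insertion sort
Input: [21, 39, 26, 18, 40, 94, 7]
Sorted: [7, 18, 21, 26, 39, 40, 94]

14


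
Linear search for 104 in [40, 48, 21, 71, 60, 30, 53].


i=0: 40!=104
i=1: 48!=104
i=2: 21!=104
i=3: 71!=104
i=4: 60!=104
i=5: 30!=104
i=6: 53!=104

Not found, 7 comps


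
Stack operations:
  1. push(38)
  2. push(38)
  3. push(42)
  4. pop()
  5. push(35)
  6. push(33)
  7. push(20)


push(38) -> [38]
push(38) -> [38, 38]
push(42) -> [38, 38, 42]
pop()->42, [38, 38]
push(35) -> [38, 38, 35]
push(33) -> [38, 38, 35, 33]
push(20) -> [38, 38, 35, 33, 20]

Final stack: [38, 38, 35, 33, 20]


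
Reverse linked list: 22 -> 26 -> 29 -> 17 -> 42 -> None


Step 1: curr=22, set curr.next=prev(None) | reversed so far: 22
Step 2: curr=26, set curr.next=prev(22) | reversed so far: 26 -> 22
Step 3: curr=29, set curr.next=prev(26) | reversed so far: 29 -> 26 -> 22
Step 4: curr=17, set curr.next=prev(29) | reversed so far: 17 -> 29 -> 26 -> 22
Step 5: curr=42, set curr.next=prev(17) | reversed so far: 42 -> 17 -> 29 -> 26 -> 22

42 -> 17 -> 29 -> 26 -> 22 -> None


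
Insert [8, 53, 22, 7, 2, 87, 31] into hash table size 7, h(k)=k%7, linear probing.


Insert 8: h=1 -> slot 1
Insert 53: h=4 -> slot 4
Insert 22: h=1, 1 probes -> slot 2
Insert 7: h=0 -> slot 0
Insert 2: h=2, 1 probes -> slot 3
Insert 87: h=3, 2 probes -> slot 5
Insert 31: h=3, 3 probes -> slot 6

Table: [7, 8, 22, 2, 53, 87, 31]


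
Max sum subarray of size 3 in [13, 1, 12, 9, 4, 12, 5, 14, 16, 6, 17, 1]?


[0:3]: 26
[1:4]: 22
[2:5]: 25
[3:6]: 25
[4:7]: 21
[5:8]: 31
[6:9]: 35
[7:10]: 36
[8:11]: 39
[9:12]: 24

Max: 39 at [8:11]


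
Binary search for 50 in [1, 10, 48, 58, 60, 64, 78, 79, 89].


Step 1: lo=0, hi=8, mid=4, val=60
Step 2: lo=0, hi=3, mid=1, val=10
Step 3: lo=2, hi=3, mid=2, val=48
Step 4: lo=3, hi=3, mid=3, val=58

Not found


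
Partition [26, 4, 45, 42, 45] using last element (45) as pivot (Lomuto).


Pivot: 45
  26 <= 45: advance i (no swap)
  4 <= 45: advance i (no swap)
  45 <= 45: advance i (no swap)
  42 <= 45: advance i (no swap)
Place pivot at 4: [26, 4, 45, 42, 45]

Partitioned: [26, 4, 45, 42, 45]


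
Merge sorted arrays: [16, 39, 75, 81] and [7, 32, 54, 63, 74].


Take 7 from B
Take 16 from A
Take 32 from B
Take 39 from A
Take 54 from B
Take 63 from B
Take 74 from B

Merged: [7, 16, 32, 39, 54, 63, 74, 75, 81]


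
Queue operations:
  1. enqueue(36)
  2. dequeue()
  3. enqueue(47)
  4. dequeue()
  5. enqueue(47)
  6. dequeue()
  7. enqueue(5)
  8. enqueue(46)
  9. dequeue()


enqueue(36) -> [36]
dequeue()->36, []
enqueue(47) -> [47]
dequeue()->47, []
enqueue(47) -> [47]
dequeue()->47, []
enqueue(5) -> [5]
enqueue(46) -> [5, 46]
dequeue()->5, [46]

Final queue: [46]


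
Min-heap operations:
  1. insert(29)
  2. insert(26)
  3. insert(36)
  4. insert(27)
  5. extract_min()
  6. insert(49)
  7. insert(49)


insert(29) -> [29]
insert(26) -> [26, 29]
insert(36) -> [26, 29, 36]
insert(27) -> [26, 27, 36, 29]
extract_min()->26, [27, 29, 36]
insert(49) -> [27, 29, 36, 49]
insert(49) -> [27, 29, 36, 49, 49]

Final heap: [27, 29, 36, 49, 49]


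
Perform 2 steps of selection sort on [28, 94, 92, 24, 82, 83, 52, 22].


Initial: [28, 94, 92, 24, 82, 83, 52, 22]
Step 1: min=22 at 7
  Swap: [22, 94, 92, 24, 82, 83, 52, 28]
Step 2: min=24 at 3
  Swap: [22, 24, 92, 94, 82, 83, 52, 28]

After 2 steps: [22, 24, 92, 94, 82, 83, 52, 28]


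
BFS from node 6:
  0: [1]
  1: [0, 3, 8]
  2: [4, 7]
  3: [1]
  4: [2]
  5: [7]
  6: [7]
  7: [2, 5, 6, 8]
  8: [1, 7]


Visit 6, enqueue [7]
Visit 7, enqueue [2, 5, 8]
Visit 2, enqueue [4]
Visit 5, enqueue []
Visit 8, enqueue [1]
Visit 4, enqueue []
Visit 1, enqueue [0, 3]
Visit 0, enqueue []
Visit 3, enqueue []

BFS order: [6, 7, 2, 5, 8, 4, 1, 0, 3]


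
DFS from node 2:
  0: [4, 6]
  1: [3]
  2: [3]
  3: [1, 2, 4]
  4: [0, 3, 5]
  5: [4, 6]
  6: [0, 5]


Visit 2, push [3]
Visit 3, push [4, 1]
Visit 1, push []
Visit 4, push [5, 0]
Visit 0, push [6]
Visit 6, push [5]
Visit 5, push []

DFS order: [2, 3, 1, 4, 0, 6, 5]


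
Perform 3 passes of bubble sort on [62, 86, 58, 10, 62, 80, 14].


Initial: [62, 86, 58, 10, 62, 80, 14]
Pass 1: [62, 58, 10, 62, 80, 14, 86] (5 swaps)
Pass 2: [58, 10, 62, 62, 14, 80, 86] (3 swaps)
Pass 3: [10, 58, 62, 14, 62, 80, 86] (2 swaps)

After 3 passes: [10, 58, 62, 14, 62, 80, 86]


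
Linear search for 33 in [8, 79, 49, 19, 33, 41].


i=0: 8!=33
i=1: 79!=33
i=2: 49!=33
i=3: 19!=33
i=4: 33==33 found!

Found at 4, 5 comps


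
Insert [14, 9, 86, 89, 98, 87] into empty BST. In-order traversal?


Insert 14: root
Insert 9: L from 14
Insert 86: R from 14
Insert 89: R from 14 -> R from 86
Insert 98: R from 14 -> R from 86 -> R from 89
Insert 87: R from 14 -> R from 86 -> L from 89

In-order: [9, 14, 86, 87, 89, 98]


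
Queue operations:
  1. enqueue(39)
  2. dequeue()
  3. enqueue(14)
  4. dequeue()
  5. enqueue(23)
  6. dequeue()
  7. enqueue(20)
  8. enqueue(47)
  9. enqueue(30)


enqueue(39) -> [39]
dequeue()->39, []
enqueue(14) -> [14]
dequeue()->14, []
enqueue(23) -> [23]
dequeue()->23, []
enqueue(20) -> [20]
enqueue(47) -> [20, 47]
enqueue(30) -> [20, 47, 30]

Final queue: [20, 47, 30]


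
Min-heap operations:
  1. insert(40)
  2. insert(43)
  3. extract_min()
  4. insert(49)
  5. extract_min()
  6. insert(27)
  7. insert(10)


insert(40) -> [40]
insert(43) -> [40, 43]
extract_min()->40, [43]
insert(49) -> [43, 49]
extract_min()->43, [49]
insert(27) -> [27, 49]
insert(10) -> [10, 49, 27]

Final heap: [10, 49, 27]


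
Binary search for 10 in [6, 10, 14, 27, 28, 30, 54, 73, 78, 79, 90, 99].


Step 1: lo=0, hi=11, mid=5, val=30
Step 2: lo=0, hi=4, mid=2, val=14
Step 3: lo=0, hi=1, mid=0, val=6
Step 4: lo=1, hi=1, mid=1, val=10

Found at index 1


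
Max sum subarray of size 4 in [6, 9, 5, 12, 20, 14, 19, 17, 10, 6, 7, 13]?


[0:4]: 32
[1:5]: 46
[2:6]: 51
[3:7]: 65
[4:8]: 70
[5:9]: 60
[6:10]: 52
[7:11]: 40
[8:12]: 36

Max: 70 at [4:8]


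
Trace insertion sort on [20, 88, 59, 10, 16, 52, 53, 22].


Initial: [20, 88, 59, 10, 16, 52, 53, 22]
Insert 88: [20, 88, 59, 10, 16, 52, 53, 22]
Insert 59: [20, 59, 88, 10, 16, 52, 53, 22]
Insert 10: [10, 20, 59, 88, 16, 52, 53, 22]
Insert 16: [10, 16, 20, 59, 88, 52, 53, 22]
Insert 52: [10, 16, 20, 52, 59, 88, 53, 22]
Insert 53: [10, 16, 20, 52, 53, 59, 88, 22]
Insert 22: [10, 16, 20, 22, 52, 53, 59, 88]

Sorted: [10, 16, 20, 22, 52, 53, 59, 88]


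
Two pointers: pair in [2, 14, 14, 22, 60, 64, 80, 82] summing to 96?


lo=0(2)+hi=7(82)=84
lo=1(14)+hi=7(82)=96

Yes: 14+82=96


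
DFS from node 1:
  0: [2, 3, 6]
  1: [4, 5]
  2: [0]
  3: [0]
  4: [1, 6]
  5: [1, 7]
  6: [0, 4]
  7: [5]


Visit 1, push [5, 4]
Visit 4, push [6]
Visit 6, push [0]
Visit 0, push [3, 2]
Visit 2, push []
Visit 3, push []
Visit 5, push [7]
Visit 7, push []

DFS order: [1, 4, 6, 0, 2, 3, 5, 7]


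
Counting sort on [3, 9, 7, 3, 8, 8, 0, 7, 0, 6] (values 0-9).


Input: [3, 9, 7, 3, 8, 8, 0, 7, 0, 6]
Counts: [2, 0, 0, 2, 0, 0, 1, 2, 2, 1]

Sorted: [0, 0, 3, 3, 6, 7, 7, 8, 8, 9]


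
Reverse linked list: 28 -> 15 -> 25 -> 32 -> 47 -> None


Step 1: curr=28, set curr.next=prev(None) | reversed so far: 28
Step 2: curr=15, set curr.next=prev(28) | reversed so far: 15 -> 28
Step 3: curr=25, set curr.next=prev(15) | reversed so far: 25 -> 15 -> 28
Step 4: curr=32, set curr.next=prev(25) | reversed so far: 32 -> 25 -> 15 -> 28
Step 5: curr=47, set curr.next=prev(32) | reversed so far: 47 -> 32 -> 25 -> 15 -> 28

47 -> 32 -> 25 -> 15 -> 28 -> None


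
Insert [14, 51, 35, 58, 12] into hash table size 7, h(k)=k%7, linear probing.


Insert 14: h=0 -> slot 0
Insert 51: h=2 -> slot 2
Insert 35: h=0, 1 probes -> slot 1
Insert 58: h=2, 1 probes -> slot 3
Insert 12: h=5 -> slot 5

Table: [14, 35, 51, 58, None, 12, None]


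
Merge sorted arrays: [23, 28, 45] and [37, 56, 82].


Take 23 from A
Take 28 from A
Take 37 from B
Take 45 from A

Merged: [23, 28, 37, 45, 56, 82]


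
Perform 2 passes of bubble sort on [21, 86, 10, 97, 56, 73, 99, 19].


Initial: [21, 86, 10, 97, 56, 73, 99, 19]
Pass 1: [21, 10, 86, 56, 73, 97, 19, 99] (4 swaps)
Pass 2: [10, 21, 56, 73, 86, 19, 97, 99] (4 swaps)

After 2 passes: [10, 21, 56, 73, 86, 19, 97, 99]


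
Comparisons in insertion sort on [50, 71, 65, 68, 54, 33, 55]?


Algorithm: insertion sort
Input: [50, 71, 65, 68, 54, 33, 55]
Sorted: [33, 50, 54, 55, 65, 68, 71]

18


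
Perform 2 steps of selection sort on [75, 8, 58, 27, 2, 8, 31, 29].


Initial: [75, 8, 58, 27, 2, 8, 31, 29]
Step 1: min=2 at 4
  Swap: [2, 8, 58, 27, 75, 8, 31, 29]
Step 2: min=8 at 1
  Swap: [2, 8, 58, 27, 75, 8, 31, 29]

After 2 steps: [2, 8, 58, 27, 75, 8, 31, 29]


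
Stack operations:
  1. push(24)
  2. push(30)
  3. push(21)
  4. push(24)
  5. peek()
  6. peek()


push(24) -> [24]
push(30) -> [24, 30]
push(21) -> [24, 30, 21]
push(24) -> [24, 30, 21, 24]
peek()->24
peek()->24

Final stack: [24, 30, 21, 24]


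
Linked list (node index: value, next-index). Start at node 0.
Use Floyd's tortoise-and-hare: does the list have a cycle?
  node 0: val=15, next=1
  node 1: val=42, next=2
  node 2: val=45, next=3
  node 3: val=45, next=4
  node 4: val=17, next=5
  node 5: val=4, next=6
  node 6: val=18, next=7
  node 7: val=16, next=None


Floyd's tortoise (slow, +1) and hare (fast, +2):
  init: slow=0, fast=0
  step 1: slow=1, fast=2
  step 2: slow=2, fast=4
  step 3: slow=3, fast=6
  step 4: fast 6->7->None, no cycle

Cycle: no


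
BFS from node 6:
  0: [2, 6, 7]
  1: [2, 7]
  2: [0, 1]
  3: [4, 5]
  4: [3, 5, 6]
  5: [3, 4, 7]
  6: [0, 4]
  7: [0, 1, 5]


Visit 6, enqueue [0, 4]
Visit 0, enqueue [2, 7]
Visit 4, enqueue [3, 5]
Visit 2, enqueue [1]
Visit 7, enqueue []
Visit 3, enqueue []
Visit 5, enqueue []
Visit 1, enqueue []

BFS order: [6, 0, 4, 2, 7, 3, 5, 1]


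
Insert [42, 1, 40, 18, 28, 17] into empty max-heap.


Insert 42: [42]
Insert 1: [42, 1]
Insert 40: [42, 1, 40]
Insert 18: [42, 18, 40, 1]
Insert 28: [42, 28, 40, 1, 18]
Insert 17: [42, 28, 40, 1, 18, 17]

Final heap: [42, 28, 40, 1, 18, 17]


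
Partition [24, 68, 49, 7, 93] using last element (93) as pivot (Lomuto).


Pivot: 93
  24 <= 93: advance i (no swap)
  68 <= 93: advance i (no swap)
  49 <= 93: advance i (no swap)
  7 <= 93: advance i (no swap)
Place pivot at 4: [24, 68, 49, 7, 93]

Partitioned: [24, 68, 49, 7, 93]


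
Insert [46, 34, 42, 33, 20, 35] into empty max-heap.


Insert 46: [46]
Insert 34: [46, 34]
Insert 42: [46, 34, 42]
Insert 33: [46, 34, 42, 33]
Insert 20: [46, 34, 42, 33, 20]
Insert 35: [46, 34, 42, 33, 20, 35]

Final heap: [46, 34, 42, 33, 20, 35]


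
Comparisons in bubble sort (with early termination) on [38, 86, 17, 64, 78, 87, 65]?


Algorithm: bubble sort (with early termination)
Input: [38, 86, 17, 64, 78, 87, 65]
Sorted: [17, 38, 64, 65, 78, 86, 87]

18


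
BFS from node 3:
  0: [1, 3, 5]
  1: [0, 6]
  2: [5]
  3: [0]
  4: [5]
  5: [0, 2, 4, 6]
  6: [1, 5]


Visit 3, enqueue [0]
Visit 0, enqueue [1, 5]
Visit 1, enqueue [6]
Visit 5, enqueue [2, 4]
Visit 6, enqueue []
Visit 2, enqueue []
Visit 4, enqueue []

BFS order: [3, 0, 1, 5, 6, 2, 4]


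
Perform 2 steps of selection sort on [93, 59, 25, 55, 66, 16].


Initial: [93, 59, 25, 55, 66, 16]
Step 1: min=16 at 5
  Swap: [16, 59, 25, 55, 66, 93]
Step 2: min=25 at 2
  Swap: [16, 25, 59, 55, 66, 93]

After 2 steps: [16, 25, 59, 55, 66, 93]


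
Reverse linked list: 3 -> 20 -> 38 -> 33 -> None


Step 1: curr=3, set curr.next=prev(None) | reversed so far: 3
Step 2: curr=20, set curr.next=prev(3) | reversed so far: 20 -> 3
Step 3: curr=38, set curr.next=prev(20) | reversed so far: 38 -> 20 -> 3
Step 4: curr=33, set curr.next=prev(38) | reversed so far: 33 -> 38 -> 20 -> 3

33 -> 38 -> 20 -> 3 -> None


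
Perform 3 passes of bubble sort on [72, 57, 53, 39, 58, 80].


Initial: [72, 57, 53, 39, 58, 80]
Pass 1: [57, 53, 39, 58, 72, 80] (4 swaps)
Pass 2: [53, 39, 57, 58, 72, 80] (2 swaps)
Pass 3: [39, 53, 57, 58, 72, 80] (1 swaps)

After 3 passes: [39, 53, 57, 58, 72, 80]


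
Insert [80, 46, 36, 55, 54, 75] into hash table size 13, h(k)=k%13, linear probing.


Insert 80: h=2 -> slot 2
Insert 46: h=7 -> slot 7
Insert 36: h=10 -> slot 10
Insert 55: h=3 -> slot 3
Insert 54: h=2, 2 probes -> slot 4
Insert 75: h=10, 1 probes -> slot 11

Table: [None, None, 80, 55, 54, None, None, 46, None, None, 36, 75, None]


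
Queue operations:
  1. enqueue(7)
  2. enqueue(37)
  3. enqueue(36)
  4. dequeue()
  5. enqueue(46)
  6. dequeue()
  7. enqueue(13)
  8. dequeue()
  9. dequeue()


enqueue(7) -> [7]
enqueue(37) -> [7, 37]
enqueue(36) -> [7, 37, 36]
dequeue()->7, [37, 36]
enqueue(46) -> [37, 36, 46]
dequeue()->37, [36, 46]
enqueue(13) -> [36, 46, 13]
dequeue()->36, [46, 13]
dequeue()->46, [13]

Final queue: [13]


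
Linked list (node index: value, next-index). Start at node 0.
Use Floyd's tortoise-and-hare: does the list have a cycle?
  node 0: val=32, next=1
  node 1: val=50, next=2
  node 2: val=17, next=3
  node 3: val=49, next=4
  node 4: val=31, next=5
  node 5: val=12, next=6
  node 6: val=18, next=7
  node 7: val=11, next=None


Floyd's tortoise (slow, +1) and hare (fast, +2):
  init: slow=0, fast=0
  step 1: slow=1, fast=2
  step 2: slow=2, fast=4
  step 3: slow=3, fast=6
  step 4: fast 6->7->None, no cycle

Cycle: no


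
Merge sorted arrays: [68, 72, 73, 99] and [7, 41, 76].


Take 7 from B
Take 41 from B
Take 68 from A
Take 72 from A
Take 73 from A
Take 76 from B

Merged: [7, 41, 68, 72, 73, 76, 99]


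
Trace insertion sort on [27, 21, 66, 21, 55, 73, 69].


Initial: [27, 21, 66, 21, 55, 73, 69]
Insert 21: [21, 27, 66, 21, 55, 73, 69]
Insert 66: [21, 27, 66, 21, 55, 73, 69]
Insert 21: [21, 21, 27, 66, 55, 73, 69]
Insert 55: [21, 21, 27, 55, 66, 73, 69]
Insert 73: [21, 21, 27, 55, 66, 73, 69]
Insert 69: [21, 21, 27, 55, 66, 69, 73]

Sorted: [21, 21, 27, 55, 66, 69, 73]


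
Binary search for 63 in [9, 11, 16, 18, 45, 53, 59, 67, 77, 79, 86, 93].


Step 1: lo=0, hi=11, mid=5, val=53
Step 2: lo=6, hi=11, mid=8, val=77
Step 3: lo=6, hi=7, mid=6, val=59
Step 4: lo=7, hi=7, mid=7, val=67

Not found


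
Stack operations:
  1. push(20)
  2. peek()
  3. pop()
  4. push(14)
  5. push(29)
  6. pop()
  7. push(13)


push(20) -> [20]
peek()->20
pop()->20, []
push(14) -> [14]
push(29) -> [14, 29]
pop()->29, [14]
push(13) -> [14, 13]

Final stack: [14, 13]


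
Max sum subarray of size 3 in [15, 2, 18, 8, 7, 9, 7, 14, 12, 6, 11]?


[0:3]: 35
[1:4]: 28
[2:5]: 33
[3:6]: 24
[4:7]: 23
[5:8]: 30
[6:9]: 33
[7:10]: 32
[8:11]: 29

Max: 35 at [0:3]


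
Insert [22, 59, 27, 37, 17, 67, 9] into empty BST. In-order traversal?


Insert 22: root
Insert 59: R from 22
Insert 27: R from 22 -> L from 59
Insert 37: R from 22 -> L from 59 -> R from 27
Insert 17: L from 22
Insert 67: R from 22 -> R from 59
Insert 9: L from 22 -> L from 17

In-order: [9, 17, 22, 27, 37, 59, 67]


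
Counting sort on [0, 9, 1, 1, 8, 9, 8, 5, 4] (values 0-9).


Input: [0, 9, 1, 1, 8, 9, 8, 5, 4]
Counts: [1, 2, 0, 0, 1, 1, 0, 0, 2, 2]

Sorted: [0, 1, 1, 4, 5, 8, 8, 9, 9]


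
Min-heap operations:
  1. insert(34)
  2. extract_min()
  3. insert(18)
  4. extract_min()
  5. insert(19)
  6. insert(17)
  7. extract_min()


insert(34) -> [34]
extract_min()->34, []
insert(18) -> [18]
extract_min()->18, []
insert(19) -> [19]
insert(17) -> [17, 19]
extract_min()->17, [19]

Final heap: [19]


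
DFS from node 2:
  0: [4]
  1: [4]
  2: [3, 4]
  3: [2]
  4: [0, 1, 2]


Visit 2, push [4, 3]
Visit 3, push []
Visit 4, push [1, 0]
Visit 0, push []
Visit 1, push []

DFS order: [2, 3, 4, 0, 1]


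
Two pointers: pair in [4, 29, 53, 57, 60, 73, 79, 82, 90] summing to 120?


lo=0(4)+hi=8(90)=94
lo=1(29)+hi=8(90)=119
lo=2(53)+hi=8(90)=143
lo=2(53)+hi=7(82)=135
lo=2(53)+hi=6(79)=132
lo=2(53)+hi=5(73)=126
lo=2(53)+hi=4(60)=113
lo=3(57)+hi=4(60)=117

No pair found


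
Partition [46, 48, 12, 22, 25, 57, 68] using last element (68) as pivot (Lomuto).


Pivot: 68
  46 <= 68: advance i (no swap)
  48 <= 68: advance i (no swap)
  12 <= 68: advance i (no swap)
  22 <= 68: advance i (no swap)
  25 <= 68: advance i (no swap)
  57 <= 68: advance i (no swap)
Place pivot at 6: [46, 48, 12, 22, 25, 57, 68]

Partitioned: [46, 48, 12, 22, 25, 57, 68]


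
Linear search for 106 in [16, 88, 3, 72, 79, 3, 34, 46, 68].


i=0: 16!=106
i=1: 88!=106
i=2: 3!=106
i=3: 72!=106
i=4: 79!=106
i=5: 3!=106
i=6: 34!=106
i=7: 46!=106
i=8: 68!=106

Not found, 9 comps


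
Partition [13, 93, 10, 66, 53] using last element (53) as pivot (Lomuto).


Pivot: 53
  13 <= 53: advance i (no swap)
  10 <= 53: swap -> [13, 10, 93, 66, 53]
Place pivot at 2: [13, 10, 53, 66, 93]

Partitioned: [13, 10, 53, 66, 93]


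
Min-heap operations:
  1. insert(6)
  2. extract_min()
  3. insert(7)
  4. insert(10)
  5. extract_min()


insert(6) -> [6]
extract_min()->6, []
insert(7) -> [7]
insert(10) -> [7, 10]
extract_min()->7, [10]

Final heap: [10]


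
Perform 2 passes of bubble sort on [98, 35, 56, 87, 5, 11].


Initial: [98, 35, 56, 87, 5, 11]
Pass 1: [35, 56, 87, 5, 11, 98] (5 swaps)
Pass 2: [35, 56, 5, 11, 87, 98] (2 swaps)

After 2 passes: [35, 56, 5, 11, 87, 98]


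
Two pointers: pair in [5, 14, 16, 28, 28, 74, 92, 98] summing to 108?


lo=0(5)+hi=7(98)=103
lo=1(14)+hi=7(98)=112
lo=1(14)+hi=6(92)=106
lo=2(16)+hi=6(92)=108

Yes: 16+92=108


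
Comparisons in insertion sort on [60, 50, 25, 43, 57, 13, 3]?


Algorithm: insertion sort
Input: [60, 50, 25, 43, 57, 13, 3]
Sorted: [3, 13, 25, 43, 50, 57, 60]

19


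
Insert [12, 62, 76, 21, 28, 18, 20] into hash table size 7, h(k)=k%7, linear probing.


Insert 12: h=5 -> slot 5
Insert 62: h=6 -> slot 6
Insert 76: h=6, 1 probes -> slot 0
Insert 21: h=0, 1 probes -> slot 1
Insert 28: h=0, 2 probes -> slot 2
Insert 18: h=4 -> slot 4
Insert 20: h=6, 4 probes -> slot 3

Table: [76, 21, 28, 20, 18, 12, 62]
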